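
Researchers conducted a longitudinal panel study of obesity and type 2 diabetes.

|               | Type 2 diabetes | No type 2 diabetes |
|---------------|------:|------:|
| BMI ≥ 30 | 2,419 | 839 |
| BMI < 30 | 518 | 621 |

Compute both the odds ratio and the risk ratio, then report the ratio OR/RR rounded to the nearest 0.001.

Cells: a = 2419, b = 839, c = 518, d = 621.
OR = (2419·621)/(839·518) = 1502199/434602 = 3.45649
Risk in exposed = 2419/3258 = 0.74248; risk in unexposed = 518/1139 = 0.45478; RR = 1.63260
OR/RR = 3.45649 / 1.63260 = 2.11718
The outcome is not rare, so the OR lies further from 1 than the RR.

2.117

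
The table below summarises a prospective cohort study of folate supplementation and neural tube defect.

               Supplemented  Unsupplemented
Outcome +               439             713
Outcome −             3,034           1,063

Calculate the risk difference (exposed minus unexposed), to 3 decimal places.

-0.275

Reading the table with exposure as columns: a = 439 (Supplemented, case), b = 3034 (Supplemented, non-case), c = 713 (Unsupplemented, case), d = 1063.
Risk in exposed = 439/3473 = 0.126404; risk in unexposed = 713/1776 = 0.401464.
Risk difference = 0.126404 − 0.401464 = -0.275060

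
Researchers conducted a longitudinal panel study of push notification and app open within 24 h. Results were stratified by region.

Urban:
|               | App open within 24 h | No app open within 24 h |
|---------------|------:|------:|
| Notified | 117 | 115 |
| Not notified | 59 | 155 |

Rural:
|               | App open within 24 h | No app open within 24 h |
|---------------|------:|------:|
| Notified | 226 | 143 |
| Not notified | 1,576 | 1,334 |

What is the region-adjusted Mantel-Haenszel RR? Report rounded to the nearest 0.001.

RR_MH = Σ(aᵢ·n₀ᵢ/nᵢ) / Σ(cᵢ·n₁ᵢ/nᵢ), with n₁ᵢ = aᵢ+bᵢ (exposed), n₀ᵢ = cᵢ+dᵢ (unexposed), nᵢ = n₁ᵢ+n₀ᵢ.
Stratum 1 (Urban): n₁ = 232, n₀ = 214, n = 446; a·n₀/n = 117·214/446 = 56.1390; c·n₁/n = 59·232/446 = 30.6906
Stratum 2 (Rural): n₁ = 369, n₀ = 2910, n = 3279; a·n₀/n = 226·2910/3279 = 200.5672; c·n₁/n = 1576·369/3279 = 177.3541
RR_MH = (56.1390 + 200.5672) / (30.6906 + 177.3541) = 256.7063 / 208.0447 = 1.23390

1.234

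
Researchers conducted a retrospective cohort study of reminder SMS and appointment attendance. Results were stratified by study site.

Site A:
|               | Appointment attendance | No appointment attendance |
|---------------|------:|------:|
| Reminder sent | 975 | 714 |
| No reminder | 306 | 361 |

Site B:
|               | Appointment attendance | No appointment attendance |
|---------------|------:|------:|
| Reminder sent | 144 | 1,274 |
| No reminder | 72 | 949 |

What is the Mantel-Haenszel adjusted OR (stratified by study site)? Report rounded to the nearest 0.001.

OR_MH = Σ(aᵢdᵢ/nᵢ) / Σ(bᵢcᵢ/nᵢ), where nᵢ is the stratum total.
Stratum 1 (Site A): n = 2356; a·d/n = 975·361/2356 = 149.3952; b·c/n = 714·306/2356 = 92.7351
Stratum 2 (Site B): n = 2439; a·d/n = 144·949/2439 = 56.0295; b·c/n = 1274·72/2439 = 37.6089
OR_MH = (149.3952 + 56.0295) / (92.7351 + 37.6089) = 205.4247 / 130.3440 = 1.57602

1.576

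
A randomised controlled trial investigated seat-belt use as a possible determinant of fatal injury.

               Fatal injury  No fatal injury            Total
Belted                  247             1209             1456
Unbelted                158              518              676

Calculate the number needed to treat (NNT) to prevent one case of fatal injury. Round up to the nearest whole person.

16

Risk in treated group = 247/1456 = 0.16964; risk in control = 158/676 = 0.23373.
Absolute risk reduction = 0.23373 − 0.16964 = 0.06408
NNT = 1 / ARR = 1 / 0.06408 = 15.604 → round up → 16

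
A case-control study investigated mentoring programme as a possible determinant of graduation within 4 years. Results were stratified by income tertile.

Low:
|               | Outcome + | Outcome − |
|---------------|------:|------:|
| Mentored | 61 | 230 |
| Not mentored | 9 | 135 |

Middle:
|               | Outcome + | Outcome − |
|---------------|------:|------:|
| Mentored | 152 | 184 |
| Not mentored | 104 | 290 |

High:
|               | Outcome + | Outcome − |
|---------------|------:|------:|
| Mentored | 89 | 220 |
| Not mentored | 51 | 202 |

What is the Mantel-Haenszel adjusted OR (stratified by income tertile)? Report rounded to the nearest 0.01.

2.19

OR_MH = Σ(aᵢdᵢ/nᵢ) / Σ(bᵢcᵢ/nᵢ), where nᵢ is the stratum total.
Stratum 1 (Low): n = 435; a·d/n = 61·135/435 = 18.9310; b·c/n = 230·9/435 = 4.7586
Stratum 2 (Middle): n = 730; a·d/n = 152·290/730 = 60.3836; b·c/n = 184·104/730 = 26.2137
Stratum 3 (High): n = 562; a·d/n = 89·202/562 = 31.9893; b·c/n = 220·51/562 = 19.9644
OR_MH = (18.9310 + 60.3836 + 31.9893) / (4.7586 + 26.2137 + 19.9644) = 111.3039 / 50.9367 = 2.18514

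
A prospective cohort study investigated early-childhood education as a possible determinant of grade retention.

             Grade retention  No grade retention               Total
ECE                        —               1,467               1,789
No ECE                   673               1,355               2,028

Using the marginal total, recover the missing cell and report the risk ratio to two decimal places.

0.54

The missing cell is in the exposed row: 1789 − 1467 = 322.
So a = 322, b = 1467, c = 673, d = 1355.
RR = [a/(a+b)] / [c/(c+d)] = (322/1789) / (673/2028) = 0.17999/0.33185 = 0.54237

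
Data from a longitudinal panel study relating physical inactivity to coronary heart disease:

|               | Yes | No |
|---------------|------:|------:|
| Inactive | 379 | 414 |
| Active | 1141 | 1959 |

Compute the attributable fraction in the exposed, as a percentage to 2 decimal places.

Cells: a = 379, b = 414, c = 1141, d = 1959.
Risk in exposed = 379/793 = 0.47793; risk in unexposed = 1141/3100 = 0.36806.
RR = 0.47793/0.36806 = 1.29850
AR% = (RR − 1)/RR × 100 = (1.29850 − 1)/1.29850 × 100 = 22.9881%

22.99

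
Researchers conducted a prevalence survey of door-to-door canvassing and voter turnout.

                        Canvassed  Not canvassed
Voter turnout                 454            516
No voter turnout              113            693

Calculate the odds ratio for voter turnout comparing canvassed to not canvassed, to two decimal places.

5.40

Reading the table with exposure as columns: a = 454 (Canvassed, case), b = 113 (Canvassed, non-case), c = 516 (Not canvassed, case), d = 693.
OR = (a·d)/(b·c) = (454 × 693) / (113 × 516) = 314622 / 58308 = 5.39586
The odds of voter turnout are about 5.40 times as high in the canvassed group.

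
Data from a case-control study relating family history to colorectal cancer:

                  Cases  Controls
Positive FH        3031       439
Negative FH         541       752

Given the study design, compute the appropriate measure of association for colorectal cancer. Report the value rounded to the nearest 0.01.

9.60

Cells: a = 3031, b = 439, c = 541, d = 752.
This is a case-control study: participants were sampled on outcome status, so risks in the source population cannot be estimated directly — relative risk is not valid here. The odds ratio is the appropriate measure.
OR = (a·d)/(b·c) = (3031 × 752) / (439 × 541) = 2279312 / 237499 = 9.59714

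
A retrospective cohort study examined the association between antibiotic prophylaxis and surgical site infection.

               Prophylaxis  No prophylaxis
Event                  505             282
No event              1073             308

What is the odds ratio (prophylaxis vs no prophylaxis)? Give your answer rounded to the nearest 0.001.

Reading the table with exposure as columns: a = 505 (Prophylaxis, case), b = 1073 (Prophylaxis, non-case), c = 282 (No prophylaxis, case), d = 308.
OR = (a·d)/(b·c) = (505 × 308) / (1073 × 282) = 155540 / 302586 = 0.51404
Exposure is associated with lower odds of surgical site infection (OR = 0.51 < 1).

0.514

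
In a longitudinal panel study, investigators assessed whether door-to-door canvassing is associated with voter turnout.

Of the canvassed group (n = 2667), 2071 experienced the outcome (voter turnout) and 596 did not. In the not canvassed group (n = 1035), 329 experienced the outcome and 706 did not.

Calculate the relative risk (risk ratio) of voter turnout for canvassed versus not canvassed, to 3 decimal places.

2.443

From the description: a = 2071, b = 596, c = 329, d = 706.
Risk in exposed = 2071/2667 = 0.77653; risk in unexposed = 329/1035 = 0.31787.
RR = 0.77653 / 0.31787 = 2.44288
The risk among the exposed is 2.44 times that among the unexposed.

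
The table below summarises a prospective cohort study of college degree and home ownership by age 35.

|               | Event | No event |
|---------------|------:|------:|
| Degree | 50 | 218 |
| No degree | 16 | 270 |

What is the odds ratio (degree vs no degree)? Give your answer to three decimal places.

Cells: a = 50, b = 218, c = 16, d = 270.
OR = (a·d)/(b·c) = (50 × 270) / (218 × 16) = 13500 / 3488 = 3.87041
The odds of home ownership by age 35 are about 3.87 times as high in the degree group.

3.870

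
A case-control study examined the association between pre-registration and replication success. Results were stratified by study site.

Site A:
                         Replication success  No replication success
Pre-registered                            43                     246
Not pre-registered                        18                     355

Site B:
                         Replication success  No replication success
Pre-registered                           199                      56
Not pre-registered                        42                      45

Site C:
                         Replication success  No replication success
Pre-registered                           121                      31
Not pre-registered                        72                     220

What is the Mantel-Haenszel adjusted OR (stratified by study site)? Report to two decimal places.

5.87

OR_MH = Σ(aᵢdᵢ/nᵢ) / Σ(bᵢcᵢ/nᵢ), where nᵢ is the stratum total.
Stratum 1 (Site A): n = 662; a·d/n = 43·355/662 = 23.0589; b·c/n = 246·18/662 = 6.6888
Stratum 2 (Site B): n = 342; a·d/n = 199·45/342 = 26.1842; b·c/n = 56·42/342 = 6.8772
Stratum 3 (Site C): n = 444; a·d/n = 121·220/444 = 59.9550; b·c/n = 31·72/444 = 5.0270
OR_MH = (23.0589 + 26.1842 + 59.9550) / (6.6888 + 6.8772 + 5.0270) = 109.1981 / 18.5930 = 5.87306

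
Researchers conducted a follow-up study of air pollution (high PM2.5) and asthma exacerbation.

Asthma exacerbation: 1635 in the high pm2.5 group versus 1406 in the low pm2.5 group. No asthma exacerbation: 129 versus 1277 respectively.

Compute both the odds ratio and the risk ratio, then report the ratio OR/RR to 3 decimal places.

From the description: a = 1635, b = 129, c = 1406, d = 1277.
OR = (1635·1277)/(129·1406) = 2087895/181374 = 11.51155
Risk in exposed = 1635/1764 = 0.92687; risk in unexposed = 1406/2683 = 0.52404; RR = 1.76870
OR/RR = 11.51155 / 1.76870 = 6.50847
The outcome is not rare, so the OR lies further from 1 than the RR.

6.508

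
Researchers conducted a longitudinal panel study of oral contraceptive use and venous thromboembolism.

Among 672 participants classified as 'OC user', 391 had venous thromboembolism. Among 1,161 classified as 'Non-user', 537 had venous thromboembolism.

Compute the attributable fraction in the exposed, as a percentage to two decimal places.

20.51

From the description: a = 391, b = 281, c = 537, d = 624.
Risk in exposed = 391/672 = 0.58185; risk in unexposed = 537/1161 = 0.46253.
RR = 0.58185/0.46253 = 1.25796
AR% = (RR − 1)/RR × 100 = (1.25796 − 1)/1.25796 × 100 = 20.5060%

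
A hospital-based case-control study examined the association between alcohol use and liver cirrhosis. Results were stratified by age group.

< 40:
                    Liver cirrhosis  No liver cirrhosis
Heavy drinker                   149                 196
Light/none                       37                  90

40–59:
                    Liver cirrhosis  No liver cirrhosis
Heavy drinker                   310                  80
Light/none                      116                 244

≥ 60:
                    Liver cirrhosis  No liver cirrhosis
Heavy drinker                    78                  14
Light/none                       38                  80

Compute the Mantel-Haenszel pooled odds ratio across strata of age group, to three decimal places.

OR_MH = Σ(aᵢdᵢ/nᵢ) / Σ(bᵢcᵢ/nᵢ), where nᵢ is the stratum total.
Stratum 1 (< 40): n = 472; a·d/n = 149·90/472 = 28.4110; b·c/n = 196·37/472 = 15.3644
Stratum 2 (40–59): n = 750; a·d/n = 310·244/750 = 100.8533; b·c/n = 80·116/750 = 12.3733
Stratum 3 (≥ 60): n = 210; a·d/n = 78·80/210 = 29.7143; b·c/n = 14·38/210 = 2.5333
OR_MH = (28.4110 + 100.8533 + 29.7143) / (15.3644 + 12.3733 + 2.5333) = 158.9786 / 30.2711 = 5.25183

5.252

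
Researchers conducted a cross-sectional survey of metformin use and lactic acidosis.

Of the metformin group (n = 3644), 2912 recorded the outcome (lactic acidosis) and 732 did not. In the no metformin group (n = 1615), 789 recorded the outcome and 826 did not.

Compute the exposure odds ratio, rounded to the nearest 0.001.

4.165

From the description: a = 2912, b = 732, c = 789, d = 826.
OR = (a·d)/(b·c) = (2912 × 826) / (732 × 789) = 2405312 / 577548 = 4.16470
The odds of lactic acidosis are about 4.16 times as high in the metformin group.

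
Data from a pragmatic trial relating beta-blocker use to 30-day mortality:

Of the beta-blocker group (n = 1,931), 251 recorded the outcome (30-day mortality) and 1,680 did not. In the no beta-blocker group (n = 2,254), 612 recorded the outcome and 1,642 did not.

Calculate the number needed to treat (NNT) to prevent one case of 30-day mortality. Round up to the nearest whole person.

Risk in treated group = 251/1931 = 0.12998; risk in control = 612/2254 = 0.27152.
Absolute risk reduction = 0.27152 − 0.12998 = 0.14153
NNT = 1 / ARR = 1 / 0.14153 = 7.065 → round up → 8

8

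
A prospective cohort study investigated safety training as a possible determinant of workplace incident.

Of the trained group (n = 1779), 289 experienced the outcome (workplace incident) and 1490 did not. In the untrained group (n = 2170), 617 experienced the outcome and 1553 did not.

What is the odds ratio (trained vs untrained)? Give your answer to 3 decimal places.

0.488

From the description: a = 289, b = 1490, c = 617, d = 1553.
OR = (a·d)/(b·c) = (289 × 1553) / (1490 × 617) = 448817 / 919330 = 0.48820
Exposure is associated with lower odds of workplace incident (OR = 0.49 < 1).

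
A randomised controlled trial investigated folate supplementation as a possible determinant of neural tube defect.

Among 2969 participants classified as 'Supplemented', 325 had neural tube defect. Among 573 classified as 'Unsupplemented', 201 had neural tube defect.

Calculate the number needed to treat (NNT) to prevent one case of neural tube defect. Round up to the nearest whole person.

5

Risk in treated group = 325/2969 = 0.10946; risk in control = 201/573 = 0.35079.
Absolute risk reduction = 0.35079 − 0.10946 = 0.24132
NNT = 1 / ARR = 1 / 0.24132 = 4.144 → round up → 5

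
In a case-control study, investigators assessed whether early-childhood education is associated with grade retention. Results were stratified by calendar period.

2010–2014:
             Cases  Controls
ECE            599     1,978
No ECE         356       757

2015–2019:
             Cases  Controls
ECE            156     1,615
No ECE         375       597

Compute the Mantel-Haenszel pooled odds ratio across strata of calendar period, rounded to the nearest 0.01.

OR_MH = Σ(aᵢdᵢ/nᵢ) / Σ(bᵢcᵢ/nᵢ), where nᵢ is the stratum total.
Stratum 1 (2010–2014): n = 3690; a·d/n = 599·757/3690 = 122.8843; b·c/n = 1978·356/3690 = 190.8314
Stratum 2 (2015–2019): n = 2743; a·d/n = 156·597/2743 = 33.9526; b·c/n = 1615·375/2743 = 220.7893
OR_MH = (122.8843 + 33.9526) / (190.8314 + 220.7893) = 156.8369 / 411.6207 = 0.38102

0.38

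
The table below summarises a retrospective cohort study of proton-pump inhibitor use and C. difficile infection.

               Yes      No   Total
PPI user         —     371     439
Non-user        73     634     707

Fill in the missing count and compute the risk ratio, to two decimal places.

1.50

The missing cell is in the exposed row: 439 − 371 = 68.
So a = 68, b = 371, c = 73, d = 634.
RR = [a/(a+b)] / [c/(c+d)] = (68/439) / (73/707) = 0.15490/0.10325 = 1.50017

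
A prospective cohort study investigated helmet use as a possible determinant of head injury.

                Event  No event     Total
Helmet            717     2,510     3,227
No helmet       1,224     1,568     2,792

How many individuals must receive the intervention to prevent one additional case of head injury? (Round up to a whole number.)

Risk in treated group = 717/3227 = 0.22219; risk in control = 1224/2792 = 0.43840.
Absolute risk reduction = 0.43840 − 0.22219 = 0.21621
NNT = 1 / ARR = 1 / 0.21621 = 4.625 → round up → 5

5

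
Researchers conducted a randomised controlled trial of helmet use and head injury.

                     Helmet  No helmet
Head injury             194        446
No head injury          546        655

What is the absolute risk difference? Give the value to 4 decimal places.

Reading the table with exposure as columns: a = 194 (Helmet, case), b = 546 (Helmet, non-case), c = 446 (No helmet, case), d = 655.
Risk in exposed = 194/740 = 0.262162; risk in unexposed = 446/1101 = 0.405086.
Risk difference = 0.262162 − 0.405086 = -0.142924

-0.1429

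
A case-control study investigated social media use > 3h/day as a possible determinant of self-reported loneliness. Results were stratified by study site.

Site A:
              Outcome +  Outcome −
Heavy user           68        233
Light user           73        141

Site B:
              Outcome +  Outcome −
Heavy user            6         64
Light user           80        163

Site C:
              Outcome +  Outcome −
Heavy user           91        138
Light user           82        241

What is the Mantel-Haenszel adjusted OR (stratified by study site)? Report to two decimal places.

OR_MH = Σ(aᵢdᵢ/nᵢ) / Σ(bᵢcᵢ/nᵢ), where nᵢ is the stratum total.
Stratum 1 (Site A): n = 515; a·d/n = 68·141/515 = 18.6175; b·c/n = 233·73/515 = 33.0272
Stratum 2 (Site B): n = 313; a·d/n = 6·163/313 = 3.1246; b·c/n = 64·80/313 = 16.3578
Stratum 3 (Site C): n = 552; a·d/n = 91·241/552 = 39.7301; b·c/n = 138·82/552 = 20.5000
OR_MH = (18.6175 + 3.1246 + 39.7301) / (33.0272 + 16.3578 + 20.5000) = 61.4721 / 69.8850 = 0.87962

0.88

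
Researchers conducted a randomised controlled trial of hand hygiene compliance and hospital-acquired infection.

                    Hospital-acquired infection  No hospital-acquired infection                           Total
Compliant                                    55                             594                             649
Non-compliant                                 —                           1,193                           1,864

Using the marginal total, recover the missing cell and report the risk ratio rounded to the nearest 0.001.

0.235

The missing cell is in the unexposed row: 1864 − 1193 = 671.
So a = 55, b = 594, c = 671, d = 1193.
RR = [a/(a+b)] / [c/(c+d)] = (55/649) / (671/1864) = 0.08475/0.35998 = 0.23542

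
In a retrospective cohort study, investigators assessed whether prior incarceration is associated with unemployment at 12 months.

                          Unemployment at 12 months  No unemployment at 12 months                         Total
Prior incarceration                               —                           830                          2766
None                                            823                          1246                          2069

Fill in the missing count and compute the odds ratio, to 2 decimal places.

3.53

The missing cell is in the exposed row: 2766 − 830 = 1936.
So a = 1936, b = 830, c = 823, d = 1246.
OR = (a·d)/(b·c) = (1936 × 1246) / (830 × 823) = 2412256 / 683090 = 3.53139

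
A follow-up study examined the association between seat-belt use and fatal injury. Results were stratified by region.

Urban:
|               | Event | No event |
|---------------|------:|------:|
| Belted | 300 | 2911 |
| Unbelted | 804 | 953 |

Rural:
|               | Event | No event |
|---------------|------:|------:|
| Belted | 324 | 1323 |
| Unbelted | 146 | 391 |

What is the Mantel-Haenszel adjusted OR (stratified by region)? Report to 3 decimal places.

0.207

OR_MH = Σ(aᵢdᵢ/nᵢ) / Σ(bᵢcᵢ/nᵢ), where nᵢ is the stratum total.
Stratum 1 (Urban): n = 4968; a·d/n = 300·953/4968 = 57.5483; b·c/n = 2911·804/4968 = 471.1039
Stratum 2 (Rural): n = 2184; a·d/n = 324·391/2184 = 58.0055; b·c/n = 1323·146/2184 = 88.4423
OR_MH = (57.5483 + 58.0055) / (471.1039 + 88.4423) = 115.5538 / 559.5462 = 0.20651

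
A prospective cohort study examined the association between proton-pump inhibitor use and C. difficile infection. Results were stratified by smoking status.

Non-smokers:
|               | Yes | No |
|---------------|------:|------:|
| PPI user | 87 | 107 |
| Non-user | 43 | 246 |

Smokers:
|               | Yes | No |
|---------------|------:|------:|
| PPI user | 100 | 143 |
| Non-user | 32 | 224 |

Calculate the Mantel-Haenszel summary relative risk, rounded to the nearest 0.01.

3.15

RR_MH = Σ(aᵢ·n₀ᵢ/nᵢ) / Σ(cᵢ·n₁ᵢ/nᵢ), with n₁ᵢ = aᵢ+bᵢ (exposed), n₀ᵢ = cᵢ+dᵢ (unexposed), nᵢ = n₁ᵢ+n₀ᵢ.
Stratum 1 (Non-smokers): n₁ = 194, n₀ = 289, n = 483; a·n₀/n = 87·289/483 = 52.0559; c·n₁/n = 43·194/483 = 17.2712
Stratum 2 (Smokers): n₁ = 243, n₀ = 256, n = 499; a·n₀/n = 100·256/499 = 51.3026; c·n₁/n = 32·243/499 = 15.5832
RR_MH = (52.0559 + 51.3026) / (17.2712 + 15.5832) = 103.3585 / 32.8544 = 3.14596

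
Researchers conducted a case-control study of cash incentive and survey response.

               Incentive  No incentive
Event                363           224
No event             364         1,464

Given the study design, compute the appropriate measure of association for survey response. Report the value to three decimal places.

Reading the table with exposure as columns: a = 363 (Incentive, case), b = 364 (Incentive, non-case), c = 224 (No incentive, case), d = 1464.
This is a case-control study: participants were sampled on outcome status, so risks in the source population cannot be estimated directly — relative risk is not valid here. The odds ratio is the appropriate measure.
OR = (a·d)/(b·c) = (363 × 1464) / (364 × 224) = 531432 / 81536 = 6.51776

6.518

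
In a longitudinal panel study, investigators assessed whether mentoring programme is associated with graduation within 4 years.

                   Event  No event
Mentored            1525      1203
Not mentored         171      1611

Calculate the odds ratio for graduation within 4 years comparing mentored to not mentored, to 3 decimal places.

11.943

Cells: a = 1525, b = 1203, c = 171, d = 1611.
OR = (a·d)/(b·c) = (1525 × 1611) / (1203 × 171) = 2456775 / 205713 = 11.94273
The odds of graduation within 4 years are about 11.94 times as high in the mentored group.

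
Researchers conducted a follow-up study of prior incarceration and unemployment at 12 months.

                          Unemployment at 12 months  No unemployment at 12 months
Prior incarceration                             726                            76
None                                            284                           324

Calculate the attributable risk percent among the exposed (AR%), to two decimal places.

48.40

Cells: a = 726, b = 76, c = 284, d = 324.
Risk in exposed = 726/802 = 0.90524; risk in unexposed = 284/608 = 0.46711.
RR = 0.90524/0.46711 = 1.93797
AR% = (RR − 1)/RR × 100 = (1.93797 − 1)/1.93797 × 100 = 48.3997%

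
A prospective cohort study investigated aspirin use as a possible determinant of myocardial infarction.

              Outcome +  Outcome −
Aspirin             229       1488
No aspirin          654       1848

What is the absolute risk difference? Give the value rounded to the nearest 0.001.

Cells: a = 229, b = 1488, c = 654, d = 1848.
Risk in exposed = 229/1717 = 0.133372; risk in unexposed = 654/2502 = 0.261391.
Risk difference = 0.133372 − 0.261391 = -0.128019

-0.128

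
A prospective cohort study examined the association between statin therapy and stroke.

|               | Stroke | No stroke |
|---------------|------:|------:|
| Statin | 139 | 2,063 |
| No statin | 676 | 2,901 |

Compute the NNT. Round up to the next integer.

Risk in treated group = 139/2202 = 0.06312; risk in control = 676/3577 = 0.18899.
Absolute risk reduction = 0.18899 − 0.06312 = 0.12586
NNT = 1 / ARR = 1 / 0.12586 = 7.945 → round up → 8

8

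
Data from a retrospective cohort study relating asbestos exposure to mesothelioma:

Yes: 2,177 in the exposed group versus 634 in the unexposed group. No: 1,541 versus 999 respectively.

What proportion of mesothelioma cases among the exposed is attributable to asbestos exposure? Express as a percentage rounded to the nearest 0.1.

33.7

From the description: a = 2177, b = 1541, c = 634, d = 999.
Risk in exposed = 2177/3718 = 0.58553; risk in unexposed = 634/1633 = 0.38824.
RR = 0.58553/0.38824 = 1.50815
AR% = (RR − 1)/RR × 100 = (1.50815 − 1)/1.50815 × 100 = 33.6938%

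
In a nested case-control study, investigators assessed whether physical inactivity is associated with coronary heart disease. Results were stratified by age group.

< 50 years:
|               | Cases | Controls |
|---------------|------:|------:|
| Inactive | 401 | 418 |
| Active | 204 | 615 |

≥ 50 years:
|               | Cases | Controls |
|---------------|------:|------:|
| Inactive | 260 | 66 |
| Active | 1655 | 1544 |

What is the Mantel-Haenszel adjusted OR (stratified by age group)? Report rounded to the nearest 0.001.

3.184

OR_MH = Σ(aᵢdᵢ/nᵢ) / Σ(bᵢcᵢ/nᵢ), where nᵢ is the stratum total.
Stratum 1 (< 50 years): n = 1638; a·d/n = 401·615/1638 = 150.5586; b·c/n = 418·204/1638 = 52.0586
Stratum 2 (≥ 50 years): n = 3525; a·d/n = 260·1544/3525 = 113.8837; b·c/n = 66·1655/3525 = 30.9872
OR_MH = (150.5586 + 113.8837) / (52.0586 + 30.9872) = 264.4423 / 83.0458 = 3.18429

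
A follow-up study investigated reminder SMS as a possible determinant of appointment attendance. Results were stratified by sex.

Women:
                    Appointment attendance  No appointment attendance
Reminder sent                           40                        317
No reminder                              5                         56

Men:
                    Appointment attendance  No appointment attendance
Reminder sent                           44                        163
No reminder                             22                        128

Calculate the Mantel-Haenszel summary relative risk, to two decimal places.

1.43

RR_MH = Σ(aᵢ·n₀ᵢ/nᵢ) / Σ(cᵢ·n₁ᵢ/nᵢ), with n₁ᵢ = aᵢ+bᵢ (exposed), n₀ᵢ = cᵢ+dᵢ (unexposed), nᵢ = n₁ᵢ+n₀ᵢ.
Stratum 1 (Women): n₁ = 357, n₀ = 61, n = 418; a·n₀/n = 40·61/418 = 5.8373; c·n₁/n = 5·357/418 = 4.2703
Stratum 2 (Men): n₁ = 207, n₀ = 150, n = 357; a·n₀/n = 44·150/357 = 18.4874; c·n₁/n = 22·207/357 = 12.7563
RR_MH = (5.8373 + 18.4874) / (4.2703 + 12.7563) = 24.3247 / 17.0266 = 1.42863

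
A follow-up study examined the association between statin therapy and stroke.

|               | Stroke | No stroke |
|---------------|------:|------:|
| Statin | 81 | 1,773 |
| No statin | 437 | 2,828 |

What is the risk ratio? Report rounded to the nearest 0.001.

0.326

Cells: a = 81, b = 1773, c = 437, d = 2828.
Risk in exposed = 81/1854 = 0.04369; risk in unexposed = 437/3265 = 0.13384.
RR = 0.04369 / 0.13384 = 0.32642
The risk is 67% lower among the exposed than among the unexposed.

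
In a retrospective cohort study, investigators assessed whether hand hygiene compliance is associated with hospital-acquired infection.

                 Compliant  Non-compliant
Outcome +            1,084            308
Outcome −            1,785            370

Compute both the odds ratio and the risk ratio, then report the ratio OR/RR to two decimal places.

0.88

Reading the table with exposure as columns: a = 1084 (Compliant, case), b = 1785 (Compliant, non-case), c = 308 (Non-compliant, case), d = 370.
OR = (1084·370)/(1785·308) = 401080/549780 = 0.72953
Risk in exposed = 1084/2869 = 0.37783; risk in unexposed = 308/678 = 0.45428; RR = 0.83172
OR/RR = 0.72953 / 0.83172 = 0.87713
The outcome is not rare, so the OR lies further from 1 than the RR.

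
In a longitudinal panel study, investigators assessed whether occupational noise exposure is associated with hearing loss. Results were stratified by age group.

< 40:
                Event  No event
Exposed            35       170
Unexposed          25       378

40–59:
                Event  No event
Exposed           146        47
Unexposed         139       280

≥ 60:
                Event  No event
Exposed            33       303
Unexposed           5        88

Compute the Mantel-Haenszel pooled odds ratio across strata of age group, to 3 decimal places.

OR_MH = Σ(aᵢdᵢ/nᵢ) / Σ(bᵢcᵢ/nᵢ), where nᵢ is the stratum total.
Stratum 1 (< 40): n = 608; a·d/n = 35·378/608 = 21.7599; b·c/n = 170·25/608 = 6.9901
Stratum 2 (40–59): n = 612; a·d/n = 146·280/612 = 66.7974; b·c/n = 47·139/612 = 10.6748
Stratum 3 (≥ 60): n = 429; a·d/n = 33·88/429 = 6.7692; b·c/n = 303·5/429 = 3.5315
OR_MH = (21.7599 + 66.7974 + 6.7692) / (6.9901 + 10.6748 + 3.5315) = 95.3265 / 21.1964 = 4.49729

4.497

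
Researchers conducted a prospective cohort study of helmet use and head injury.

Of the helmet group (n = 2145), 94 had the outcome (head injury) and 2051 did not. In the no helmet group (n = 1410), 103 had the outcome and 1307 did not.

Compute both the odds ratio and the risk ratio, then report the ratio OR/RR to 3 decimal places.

From the description: a = 94, b = 2051, c = 103, d = 1307.
OR = (94·1307)/(2051·103) = 122858/211253 = 0.58157
Risk in exposed = 94/2145 = 0.04382; risk in unexposed = 103/1410 = 0.07305; RR = 0.59990
OR/RR = 0.58157 / 0.59990 = 0.96943
The outcome is rare in both groups, so OR ≈ RR (ratio near 1).

0.969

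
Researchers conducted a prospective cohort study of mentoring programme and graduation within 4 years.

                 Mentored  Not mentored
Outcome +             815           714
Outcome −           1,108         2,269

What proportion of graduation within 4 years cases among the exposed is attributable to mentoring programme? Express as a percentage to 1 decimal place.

Reading the table with exposure as columns: a = 815 (Mentored, case), b = 1108 (Mentored, non-case), c = 714 (Not mentored, case), d = 2269.
Risk in exposed = 815/1923 = 0.42382; risk in unexposed = 714/2983 = 0.23936.
RR = 0.42382/0.23936 = 1.77065
AR% = (RR − 1)/RR × 100 = (1.77065 − 1)/1.77065 × 100 = 43.5236%

43.5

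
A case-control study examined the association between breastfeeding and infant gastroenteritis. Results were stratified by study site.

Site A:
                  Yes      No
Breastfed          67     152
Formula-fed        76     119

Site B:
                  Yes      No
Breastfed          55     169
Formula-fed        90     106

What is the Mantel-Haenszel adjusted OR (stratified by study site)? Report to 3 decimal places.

0.517

OR_MH = Σ(aᵢdᵢ/nᵢ) / Σ(bᵢcᵢ/nᵢ), where nᵢ is the stratum total.
Stratum 1 (Site A): n = 414; a·d/n = 67·119/414 = 19.2585; b·c/n = 152·76/414 = 27.9034
Stratum 2 (Site B): n = 420; a·d/n = 55·106/420 = 13.8810; b·c/n = 169·90/420 = 36.2143
OR_MH = (19.2585 + 13.8810) / (27.9034 + 36.2143) = 33.1394 / 64.1177 = 0.51685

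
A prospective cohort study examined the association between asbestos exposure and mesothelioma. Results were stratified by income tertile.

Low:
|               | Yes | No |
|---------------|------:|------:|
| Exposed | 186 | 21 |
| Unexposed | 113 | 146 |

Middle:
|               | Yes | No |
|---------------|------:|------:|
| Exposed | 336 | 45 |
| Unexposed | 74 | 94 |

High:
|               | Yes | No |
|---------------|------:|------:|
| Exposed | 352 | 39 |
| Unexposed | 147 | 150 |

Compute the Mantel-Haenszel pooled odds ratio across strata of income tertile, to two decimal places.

9.88

OR_MH = Σ(aᵢdᵢ/nᵢ) / Σ(bᵢcᵢ/nᵢ), where nᵢ is the stratum total.
Stratum 1 (Low): n = 466; a·d/n = 186·146/466 = 58.2747; b·c/n = 21·113/466 = 5.0923
Stratum 2 (Middle): n = 549; a·d/n = 336·94/549 = 57.5301; b·c/n = 45·74/549 = 6.0656
Stratum 3 (High): n = 688; a·d/n = 352·150/688 = 76.7442; b·c/n = 39·147/688 = 8.3328
OR_MH = (58.2747 + 57.5301 + 76.7442) / (5.0923 + 6.0656 + 8.3328) = 192.5489 / 19.4907 = 9.87902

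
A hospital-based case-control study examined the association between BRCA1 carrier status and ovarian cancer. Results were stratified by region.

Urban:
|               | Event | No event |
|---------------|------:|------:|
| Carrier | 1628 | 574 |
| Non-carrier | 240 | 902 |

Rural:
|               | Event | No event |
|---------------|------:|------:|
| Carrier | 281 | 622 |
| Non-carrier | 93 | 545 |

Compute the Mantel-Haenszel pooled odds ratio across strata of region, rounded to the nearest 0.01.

6.84

OR_MH = Σ(aᵢdᵢ/nᵢ) / Σ(bᵢcᵢ/nᵢ), where nᵢ is the stratum total.
Stratum 1 (Urban): n = 3344; a·d/n = 1628·902/3344 = 439.1316; b·c/n = 574·240/3344 = 41.1962
Stratum 2 (Rural): n = 1541; a·d/n = 281·545/1541 = 99.3803; b·c/n = 622·93/1541 = 37.5380
OR_MH = (439.1316 + 99.3803) / (41.1962 + 37.5380) = 538.5119 / 78.7341 = 6.83962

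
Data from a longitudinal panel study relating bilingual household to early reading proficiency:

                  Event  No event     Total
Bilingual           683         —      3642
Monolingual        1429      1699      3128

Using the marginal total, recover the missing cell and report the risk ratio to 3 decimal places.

The missing cell is in the exposed row: 3642 − 683 = 2959.
So a = 683, b = 2959, c = 1429, d = 1699.
RR = [a/(a+b)] / [c/(c+d)] = (683/3642) / (1429/3128) = 0.18753/0.45684 = 0.41050

0.411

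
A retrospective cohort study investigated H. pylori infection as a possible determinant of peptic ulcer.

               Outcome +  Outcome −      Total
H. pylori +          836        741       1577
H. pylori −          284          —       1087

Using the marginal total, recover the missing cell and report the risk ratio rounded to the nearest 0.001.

2.029

The missing cell is in the unexposed row: 1087 − 284 = 803.
So a = 836, b = 741, c = 284, d = 803.
RR = [a/(a+b)] / [c/(c+d)] = (836/1577) / (284/1087) = 0.53012/0.26127 = 2.02902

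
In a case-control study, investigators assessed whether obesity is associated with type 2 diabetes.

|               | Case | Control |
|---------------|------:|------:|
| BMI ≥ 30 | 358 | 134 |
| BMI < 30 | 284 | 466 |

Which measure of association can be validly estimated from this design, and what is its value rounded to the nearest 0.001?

4.384

Cells: a = 358, b = 134, c = 284, d = 466.
This is a case-control study: participants were sampled on outcome status, so risks in the source population cannot be estimated directly — relative risk is not valid here. The odds ratio is the appropriate measure.
OR = (a·d)/(b·c) = (358 × 466) / (134 × 284) = 166828 / 38056 = 4.38375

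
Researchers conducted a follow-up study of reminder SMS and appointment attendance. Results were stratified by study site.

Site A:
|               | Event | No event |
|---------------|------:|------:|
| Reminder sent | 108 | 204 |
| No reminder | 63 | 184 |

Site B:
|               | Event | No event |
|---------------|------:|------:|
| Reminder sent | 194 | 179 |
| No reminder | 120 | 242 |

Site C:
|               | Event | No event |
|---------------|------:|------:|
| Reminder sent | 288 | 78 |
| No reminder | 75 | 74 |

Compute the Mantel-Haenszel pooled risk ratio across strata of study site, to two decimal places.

RR_MH = Σ(aᵢ·n₀ᵢ/nᵢ) / Σ(cᵢ·n₁ᵢ/nᵢ), with n₁ᵢ = aᵢ+bᵢ (exposed), n₀ᵢ = cᵢ+dᵢ (unexposed), nᵢ = n₁ᵢ+n₀ᵢ.
Stratum 1 (Site A): n₁ = 312, n₀ = 247, n = 559; a·n₀/n = 108·247/559 = 47.7209; c·n₁/n = 63·312/559 = 35.1628
Stratum 2 (Site B): n₁ = 373, n₀ = 362, n = 735; a·n₀/n = 194·362/735 = 95.5483; c·n₁/n = 120·373/735 = 60.8980
Stratum 3 (Site C): n₁ = 366, n₀ = 149, n = 515; a·n₀/n = 288·149/515 = 83.3243; c·n₁/n = 75·366/515 = 53.3010
RR_MH = (47.7209 + 95.5483 + 83.3243) / (35.1628 + 60.8980 + 53.3010) = 226.5935 / 149.3617 = 1.51708

1.52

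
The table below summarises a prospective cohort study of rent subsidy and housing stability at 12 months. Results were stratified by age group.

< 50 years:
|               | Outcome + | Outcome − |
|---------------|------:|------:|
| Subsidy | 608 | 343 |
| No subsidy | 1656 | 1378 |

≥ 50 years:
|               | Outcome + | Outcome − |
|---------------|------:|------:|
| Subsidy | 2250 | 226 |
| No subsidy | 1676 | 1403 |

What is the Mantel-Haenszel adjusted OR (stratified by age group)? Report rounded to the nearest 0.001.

OR_MH = Σ(aᵢdᵢ/nᵢ) / Σ(bᵢcᵢ/nᵢ), where nᵢ is the stratum total.
Stratum 1 (< 50 years): n = 3985; a·d/n = 608·1378/3985 = 210.2444; b·c/n = 343·1656/3985 = 142.5365
Stratum 2 (≥ 50 years): n = 5555; a·d/n = 2250·1403/5555 = 568.2718; b·c/n = 226·1676/5555 = 68.1865
OR_MH = (210.2444 + 568.2718) / (142.5365 + 68.1865) = 778.5162 / 210.7230 = 3.69450

3.695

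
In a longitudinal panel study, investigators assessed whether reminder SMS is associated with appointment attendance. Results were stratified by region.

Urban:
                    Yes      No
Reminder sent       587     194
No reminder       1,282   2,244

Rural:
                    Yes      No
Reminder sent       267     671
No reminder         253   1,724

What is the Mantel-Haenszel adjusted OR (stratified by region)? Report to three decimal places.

OR_MH = Σ(aᵢdᵢ/nᵢ) / Σ(bᵢcᵢ/nᵢ), where nᵢ is the stratum total.
Stratum 1 (Urban): n = 4307; a·d/n = 587·2244/4307 = 305.8342; b·c/n = 194·1282/4307 = 57.7451
Stratum 2 (Rural): n = 2915; a·d/n = 267·1724/2915 = 157.9101; b·c/n = 671·253/2915 = 58.2377
OR_MH = (305.8342 + 157.9101) / (57.7451 + 58.2377) = 463.7443 / 115.9828 = 3.99839

3.998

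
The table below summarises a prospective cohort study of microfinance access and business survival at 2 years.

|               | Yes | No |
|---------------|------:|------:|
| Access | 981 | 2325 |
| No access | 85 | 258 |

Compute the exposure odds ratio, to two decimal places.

1.28

Cells: a = 981, b = 2325, c = 85, d = 258.
OR = (a·d)/(b·c) = (981 × 258) / (2325 × 85) = 253098 / 197625 = 1.28070
The odds of business survival at 2 years are about 1.28 times as high in the access group.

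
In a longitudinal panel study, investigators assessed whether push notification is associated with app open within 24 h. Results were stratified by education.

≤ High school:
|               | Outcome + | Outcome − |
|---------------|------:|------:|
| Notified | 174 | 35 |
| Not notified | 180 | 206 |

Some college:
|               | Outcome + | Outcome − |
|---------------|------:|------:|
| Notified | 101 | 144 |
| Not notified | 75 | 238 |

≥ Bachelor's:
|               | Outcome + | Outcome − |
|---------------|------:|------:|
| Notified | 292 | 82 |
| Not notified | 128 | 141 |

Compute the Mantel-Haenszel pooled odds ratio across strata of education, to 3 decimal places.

OR_MH = Σ(aᵢdᵢ/nᵢ) / Σ(bᵢcᵢ/nᵢ), where nᵢ is the stratum total.
Stratum 1 (≤ High school): n = 595; a·d/n = 174·206/595 = 60.2420; b·c/n = 35·180/595 = 10.5882
Stratum 2 (Some college): n = 558; a·d/n = 101·238/558 = 43.0789; b·c/n = 144·75/558 = 19.3548
Stratum 3 (≥ Bachelor's): n = 643; a·d/n = 292·141/643 = 64.0311; b·c/n = 82·128/643 = 16.3235
OR_MH = (60.2420 + 43.0789 + 64.0311) / (10.5882 + 19.3548 + 16.3235) = 167.3520 / 46.2666 = 3.61713

3.617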